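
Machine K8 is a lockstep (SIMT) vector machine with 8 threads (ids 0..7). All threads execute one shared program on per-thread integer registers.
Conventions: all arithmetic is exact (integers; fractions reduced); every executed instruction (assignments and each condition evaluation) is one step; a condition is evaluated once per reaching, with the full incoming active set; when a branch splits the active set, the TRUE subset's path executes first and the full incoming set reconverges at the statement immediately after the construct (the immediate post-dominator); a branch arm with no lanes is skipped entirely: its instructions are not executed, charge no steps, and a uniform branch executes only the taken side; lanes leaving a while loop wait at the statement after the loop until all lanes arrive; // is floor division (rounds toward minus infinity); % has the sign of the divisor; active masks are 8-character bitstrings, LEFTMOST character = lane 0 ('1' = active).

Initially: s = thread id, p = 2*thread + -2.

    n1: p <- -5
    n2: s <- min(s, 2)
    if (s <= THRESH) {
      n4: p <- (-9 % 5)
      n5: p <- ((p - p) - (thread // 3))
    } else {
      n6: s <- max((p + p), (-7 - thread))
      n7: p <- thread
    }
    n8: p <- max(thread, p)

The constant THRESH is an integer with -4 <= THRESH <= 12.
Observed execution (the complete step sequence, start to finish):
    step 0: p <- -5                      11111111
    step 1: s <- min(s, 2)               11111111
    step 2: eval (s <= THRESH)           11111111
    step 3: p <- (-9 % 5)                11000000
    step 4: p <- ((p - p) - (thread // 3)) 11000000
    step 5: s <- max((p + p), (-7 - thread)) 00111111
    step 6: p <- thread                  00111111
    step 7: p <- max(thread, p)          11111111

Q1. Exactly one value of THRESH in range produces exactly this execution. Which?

Answer: THRESH = 1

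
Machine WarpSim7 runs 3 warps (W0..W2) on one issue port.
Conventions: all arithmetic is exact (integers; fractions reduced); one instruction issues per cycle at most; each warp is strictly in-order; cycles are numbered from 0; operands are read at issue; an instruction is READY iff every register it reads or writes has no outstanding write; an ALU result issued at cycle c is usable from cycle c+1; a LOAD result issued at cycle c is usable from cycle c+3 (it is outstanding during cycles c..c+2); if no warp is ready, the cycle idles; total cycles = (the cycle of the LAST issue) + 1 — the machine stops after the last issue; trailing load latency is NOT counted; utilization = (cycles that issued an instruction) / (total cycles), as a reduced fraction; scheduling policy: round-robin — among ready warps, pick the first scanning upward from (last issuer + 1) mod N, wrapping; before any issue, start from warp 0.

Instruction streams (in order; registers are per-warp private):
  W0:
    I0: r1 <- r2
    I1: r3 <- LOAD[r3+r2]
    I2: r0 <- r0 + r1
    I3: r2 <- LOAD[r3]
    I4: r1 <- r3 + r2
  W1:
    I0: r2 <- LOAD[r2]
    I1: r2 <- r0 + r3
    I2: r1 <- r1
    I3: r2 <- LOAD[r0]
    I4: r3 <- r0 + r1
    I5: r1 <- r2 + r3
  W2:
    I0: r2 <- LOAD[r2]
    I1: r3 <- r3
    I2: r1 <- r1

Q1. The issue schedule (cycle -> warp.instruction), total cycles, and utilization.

cycle 0: W0.I0
cycle 1: W1.I0
cycle 2: W2.I0
cycle 3: W0.I1
cycle 4: W1.I1
cycle 5: W2.I1
cycle 6: W0.I2
cycle 7: W1.I2
cycle 8: W2.I2
cycle 9: W0.I3
cycle 10: W1.I3
cycle 11: W1.I4
cycle 12: W0.I4
cycle 13: W1.I5

Answer: 14 cycles, utilization 1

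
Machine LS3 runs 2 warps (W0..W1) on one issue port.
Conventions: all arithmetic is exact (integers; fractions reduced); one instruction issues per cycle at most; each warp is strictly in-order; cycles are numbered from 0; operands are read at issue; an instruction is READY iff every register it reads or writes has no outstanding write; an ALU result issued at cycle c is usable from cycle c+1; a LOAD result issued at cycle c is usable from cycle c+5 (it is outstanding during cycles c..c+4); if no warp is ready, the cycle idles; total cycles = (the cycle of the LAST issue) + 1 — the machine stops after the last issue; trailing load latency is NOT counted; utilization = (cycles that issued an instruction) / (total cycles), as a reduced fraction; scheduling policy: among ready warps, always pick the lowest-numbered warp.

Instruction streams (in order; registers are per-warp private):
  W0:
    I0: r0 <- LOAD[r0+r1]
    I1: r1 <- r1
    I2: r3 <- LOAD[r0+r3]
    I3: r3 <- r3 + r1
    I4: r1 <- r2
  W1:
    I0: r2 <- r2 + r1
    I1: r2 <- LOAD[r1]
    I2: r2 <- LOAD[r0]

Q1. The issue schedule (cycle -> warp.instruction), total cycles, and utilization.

cycle 0: W0.I0
cycle 1: W0.I1
cycle 2: W1.I0
cycle 3: W1.I1
cycle 4: idle
cycle 5: W0.I2
cycle 6: idle
cycle 7: idle
cycle 8: W1.I2
cycle 9: idle
cycle 10: W0.I3
cycle 11: W0.I4

Answer: 12 cycles, utilization 2/3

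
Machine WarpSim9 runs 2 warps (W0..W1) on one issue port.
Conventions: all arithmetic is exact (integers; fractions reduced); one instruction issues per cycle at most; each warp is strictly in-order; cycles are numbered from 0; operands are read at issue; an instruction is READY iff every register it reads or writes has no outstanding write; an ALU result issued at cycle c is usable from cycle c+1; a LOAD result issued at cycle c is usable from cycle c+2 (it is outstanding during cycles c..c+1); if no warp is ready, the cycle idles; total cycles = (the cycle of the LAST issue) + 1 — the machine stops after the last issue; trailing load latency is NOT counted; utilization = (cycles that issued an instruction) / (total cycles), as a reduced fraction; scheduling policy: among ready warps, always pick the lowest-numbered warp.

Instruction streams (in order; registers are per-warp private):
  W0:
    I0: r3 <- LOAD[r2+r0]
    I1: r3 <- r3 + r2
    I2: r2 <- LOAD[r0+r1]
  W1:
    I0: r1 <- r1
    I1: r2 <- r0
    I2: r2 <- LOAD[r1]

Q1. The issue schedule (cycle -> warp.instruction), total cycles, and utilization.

cycle 0: W0.I0
cycle 1: W1.I0
cycle 2: W0.I1
cycle 3: W0.I2
cycle 4: W1.I1
cycle 5: W1.I2

Answer: 6 cycles, utilization 1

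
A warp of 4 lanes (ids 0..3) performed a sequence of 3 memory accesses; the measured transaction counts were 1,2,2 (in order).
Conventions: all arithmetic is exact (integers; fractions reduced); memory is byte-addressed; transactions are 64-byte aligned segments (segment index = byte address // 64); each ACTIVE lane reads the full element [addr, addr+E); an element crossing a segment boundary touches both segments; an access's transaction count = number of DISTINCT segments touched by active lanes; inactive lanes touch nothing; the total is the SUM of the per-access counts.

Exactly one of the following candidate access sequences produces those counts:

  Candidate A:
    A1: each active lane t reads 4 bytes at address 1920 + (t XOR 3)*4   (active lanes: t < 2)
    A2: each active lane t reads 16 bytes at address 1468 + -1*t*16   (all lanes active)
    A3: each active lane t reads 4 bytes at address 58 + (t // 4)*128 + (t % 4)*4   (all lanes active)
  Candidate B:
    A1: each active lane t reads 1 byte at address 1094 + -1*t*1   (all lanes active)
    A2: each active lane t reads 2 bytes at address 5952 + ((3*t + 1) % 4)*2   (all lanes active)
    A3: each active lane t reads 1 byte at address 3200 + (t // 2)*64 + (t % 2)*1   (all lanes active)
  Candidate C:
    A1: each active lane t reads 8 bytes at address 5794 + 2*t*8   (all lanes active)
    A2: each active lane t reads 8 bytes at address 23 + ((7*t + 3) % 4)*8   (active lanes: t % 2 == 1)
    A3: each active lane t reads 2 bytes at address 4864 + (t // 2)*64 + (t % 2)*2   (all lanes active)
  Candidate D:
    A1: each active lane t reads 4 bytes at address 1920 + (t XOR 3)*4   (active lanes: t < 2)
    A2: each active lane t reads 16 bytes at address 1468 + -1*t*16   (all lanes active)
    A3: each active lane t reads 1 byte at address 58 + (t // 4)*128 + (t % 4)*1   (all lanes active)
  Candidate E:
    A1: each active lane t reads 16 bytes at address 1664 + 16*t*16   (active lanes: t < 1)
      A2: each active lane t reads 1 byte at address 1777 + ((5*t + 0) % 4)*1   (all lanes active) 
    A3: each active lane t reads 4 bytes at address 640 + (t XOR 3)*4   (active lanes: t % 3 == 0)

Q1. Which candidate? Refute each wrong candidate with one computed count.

B: A2 gives 1 transaction, not 2
C: A1 gives 2 transactions, not 1
D: A3 gives 1 transaction, not 2
E: A2 gives 1 transaction, not 2
A: all counts match (1,2,2)

Answer: A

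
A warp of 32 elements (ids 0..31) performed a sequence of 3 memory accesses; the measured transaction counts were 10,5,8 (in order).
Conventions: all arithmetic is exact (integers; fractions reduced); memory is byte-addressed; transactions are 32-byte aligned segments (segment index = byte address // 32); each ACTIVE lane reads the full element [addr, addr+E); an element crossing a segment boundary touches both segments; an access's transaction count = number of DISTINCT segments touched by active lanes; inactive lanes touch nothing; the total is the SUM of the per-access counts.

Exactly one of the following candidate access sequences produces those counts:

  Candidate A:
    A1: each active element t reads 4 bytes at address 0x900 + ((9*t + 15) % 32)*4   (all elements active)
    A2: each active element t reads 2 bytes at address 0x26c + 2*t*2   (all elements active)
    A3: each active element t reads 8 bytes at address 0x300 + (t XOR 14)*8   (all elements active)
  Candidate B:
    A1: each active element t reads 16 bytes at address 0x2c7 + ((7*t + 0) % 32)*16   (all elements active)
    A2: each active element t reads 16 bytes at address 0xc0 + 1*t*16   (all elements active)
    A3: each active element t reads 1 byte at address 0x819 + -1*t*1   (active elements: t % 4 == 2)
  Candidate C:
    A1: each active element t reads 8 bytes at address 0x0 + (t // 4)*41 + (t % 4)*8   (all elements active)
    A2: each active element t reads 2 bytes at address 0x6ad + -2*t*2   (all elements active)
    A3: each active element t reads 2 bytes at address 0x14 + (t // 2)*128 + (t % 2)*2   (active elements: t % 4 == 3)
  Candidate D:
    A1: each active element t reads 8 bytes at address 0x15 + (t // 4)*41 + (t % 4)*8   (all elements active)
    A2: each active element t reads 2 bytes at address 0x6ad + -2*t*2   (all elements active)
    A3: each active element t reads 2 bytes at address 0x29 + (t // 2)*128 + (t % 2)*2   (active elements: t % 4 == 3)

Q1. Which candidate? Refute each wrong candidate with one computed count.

A: A1 gives 4 transactions, not 10
B: A1 gives 17 transactions, not 10
D: A1 gives 11 transactions, not 10
C: all counts match (10,5,8)

Answer: C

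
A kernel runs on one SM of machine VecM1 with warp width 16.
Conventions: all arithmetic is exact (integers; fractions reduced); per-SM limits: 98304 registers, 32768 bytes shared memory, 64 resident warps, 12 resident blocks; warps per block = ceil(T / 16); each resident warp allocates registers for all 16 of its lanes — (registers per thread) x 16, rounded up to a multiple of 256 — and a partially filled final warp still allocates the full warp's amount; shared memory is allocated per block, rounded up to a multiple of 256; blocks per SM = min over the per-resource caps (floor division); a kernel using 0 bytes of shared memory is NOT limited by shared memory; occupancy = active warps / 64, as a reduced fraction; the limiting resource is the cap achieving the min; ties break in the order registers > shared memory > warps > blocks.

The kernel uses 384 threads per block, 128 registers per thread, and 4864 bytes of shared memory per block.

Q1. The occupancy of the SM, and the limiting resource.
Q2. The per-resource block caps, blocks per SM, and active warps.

Answer: occupancy 3/4, limited by registers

registers: 2 blocks
shared memory: 6 blocks
warps: 2 blocks
blocks: 12 blocks

Answer: 2 blocks, 48 active warps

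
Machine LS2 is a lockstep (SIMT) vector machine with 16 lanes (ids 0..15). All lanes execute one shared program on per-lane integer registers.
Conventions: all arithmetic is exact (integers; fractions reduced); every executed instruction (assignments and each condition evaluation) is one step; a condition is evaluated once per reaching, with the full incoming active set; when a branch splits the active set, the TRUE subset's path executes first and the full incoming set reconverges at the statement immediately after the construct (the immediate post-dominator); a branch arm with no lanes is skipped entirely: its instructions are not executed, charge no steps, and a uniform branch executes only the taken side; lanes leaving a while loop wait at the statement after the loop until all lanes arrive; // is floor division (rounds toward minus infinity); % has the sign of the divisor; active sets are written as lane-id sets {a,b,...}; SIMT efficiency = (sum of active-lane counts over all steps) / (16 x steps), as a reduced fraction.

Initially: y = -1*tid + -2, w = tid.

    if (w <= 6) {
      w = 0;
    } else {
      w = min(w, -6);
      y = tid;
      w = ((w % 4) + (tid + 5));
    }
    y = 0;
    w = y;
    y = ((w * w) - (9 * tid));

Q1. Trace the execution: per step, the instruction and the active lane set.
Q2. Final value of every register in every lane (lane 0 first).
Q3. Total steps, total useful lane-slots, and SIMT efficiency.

step 0: eval (w <= 6)                {0,1,2,3,4,5,6,7,8,9,10,11,12,13,14,15}
step 1: w <- 0                       {0,1,2,3,4,5,6}
step 2: w <- min(w, -6)              {7,8,9,10,11,12,13,14,15}
step 3: y <- tid                     {7,8,9,10,11,12,13,14,15}
step 4: w <- ((w % 4) + (tid + 5))   {7,8,9,10,11,12,13,14,15}
step 5: y <- 0                       {0,1,2,3,4,5,6,7,8,9,10,11,12,13,14,15}
step 6: w <- y                       {0,1,2,3,4,5,6,7,8,9,10,11,12,13,14,15}
step 7: y <- ((w * w) - (9 * tid))   {0,1,2,3,4,5,6,7,8,9,10,11,12,13,14,15}

Answer: 8 steps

y: 0,-9,-18,-27,-36,-45,-54,-63,-72,-81,-90,-99,-108,-117,-126,-135
w: 0,0,0,0,0,0,0,0,0,0,0,0,0,0,0,0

steps = 8; useful = 98; efficiency = 98/128 = 49/64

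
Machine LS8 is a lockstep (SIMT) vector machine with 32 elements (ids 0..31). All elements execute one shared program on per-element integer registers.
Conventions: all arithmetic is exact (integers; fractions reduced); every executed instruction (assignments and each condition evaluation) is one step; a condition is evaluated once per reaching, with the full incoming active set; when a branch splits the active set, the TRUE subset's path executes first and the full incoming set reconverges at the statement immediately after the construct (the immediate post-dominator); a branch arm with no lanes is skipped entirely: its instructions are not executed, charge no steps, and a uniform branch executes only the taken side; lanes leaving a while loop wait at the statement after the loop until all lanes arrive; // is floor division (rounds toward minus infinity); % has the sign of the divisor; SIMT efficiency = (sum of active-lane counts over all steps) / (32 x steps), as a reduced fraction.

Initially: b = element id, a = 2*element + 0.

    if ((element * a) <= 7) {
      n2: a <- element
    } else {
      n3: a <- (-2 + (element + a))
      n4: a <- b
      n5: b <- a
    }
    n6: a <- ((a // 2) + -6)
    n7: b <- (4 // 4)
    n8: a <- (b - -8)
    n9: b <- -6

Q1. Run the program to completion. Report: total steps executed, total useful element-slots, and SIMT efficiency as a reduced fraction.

Answer: 9 steps, 252 useful, 7/8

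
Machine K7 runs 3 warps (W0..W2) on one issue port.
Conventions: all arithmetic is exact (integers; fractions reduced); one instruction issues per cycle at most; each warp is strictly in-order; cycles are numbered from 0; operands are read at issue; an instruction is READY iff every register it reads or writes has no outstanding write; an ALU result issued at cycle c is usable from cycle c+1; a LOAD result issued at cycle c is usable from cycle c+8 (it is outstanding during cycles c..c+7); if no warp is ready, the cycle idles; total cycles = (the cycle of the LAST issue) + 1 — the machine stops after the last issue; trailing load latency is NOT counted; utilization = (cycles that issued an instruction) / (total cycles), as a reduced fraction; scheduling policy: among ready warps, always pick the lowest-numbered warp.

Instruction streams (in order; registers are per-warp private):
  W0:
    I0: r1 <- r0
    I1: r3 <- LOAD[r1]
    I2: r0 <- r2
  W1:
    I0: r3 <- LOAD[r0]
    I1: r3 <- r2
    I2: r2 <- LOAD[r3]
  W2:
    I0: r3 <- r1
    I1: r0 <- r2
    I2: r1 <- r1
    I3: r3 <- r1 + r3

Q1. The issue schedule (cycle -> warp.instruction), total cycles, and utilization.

cycle 0: W0.I0
cycle 1: W0.I1
cycle 2: W0.I2
cycle 3: W1.I0
cycle 4: W2.I0
cycle 5: W2.I1
cycle 6: W2.I2
cycle 7: W2.I3
cycle 8: idle
cycle 9: idle
cycle 10: idle
cycle 11: W1.I1
cycle 12: W1.I2

Answer: 13 cycles, utilization 10/13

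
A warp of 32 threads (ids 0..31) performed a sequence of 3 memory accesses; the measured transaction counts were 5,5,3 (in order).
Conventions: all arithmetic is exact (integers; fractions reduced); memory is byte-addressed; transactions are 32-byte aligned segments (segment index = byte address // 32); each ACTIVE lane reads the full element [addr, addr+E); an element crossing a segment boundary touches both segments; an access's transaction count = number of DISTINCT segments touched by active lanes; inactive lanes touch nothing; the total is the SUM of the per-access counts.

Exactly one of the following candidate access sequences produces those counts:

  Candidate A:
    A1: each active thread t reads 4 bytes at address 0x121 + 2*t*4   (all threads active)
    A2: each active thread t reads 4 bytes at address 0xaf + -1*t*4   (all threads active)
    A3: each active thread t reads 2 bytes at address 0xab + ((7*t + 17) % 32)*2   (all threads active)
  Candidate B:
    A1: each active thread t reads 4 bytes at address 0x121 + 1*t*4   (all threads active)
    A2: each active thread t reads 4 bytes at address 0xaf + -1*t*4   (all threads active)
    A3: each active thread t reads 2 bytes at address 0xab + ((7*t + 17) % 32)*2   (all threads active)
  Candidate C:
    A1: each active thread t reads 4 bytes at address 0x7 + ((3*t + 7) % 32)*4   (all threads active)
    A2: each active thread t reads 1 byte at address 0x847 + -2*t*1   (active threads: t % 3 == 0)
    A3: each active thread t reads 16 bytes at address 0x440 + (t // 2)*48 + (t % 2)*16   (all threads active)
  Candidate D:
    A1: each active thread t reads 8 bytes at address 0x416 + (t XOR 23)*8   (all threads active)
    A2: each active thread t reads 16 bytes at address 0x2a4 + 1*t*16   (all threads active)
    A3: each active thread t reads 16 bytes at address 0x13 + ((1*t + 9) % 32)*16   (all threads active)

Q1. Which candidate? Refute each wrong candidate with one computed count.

A: A1 gives 8 transactions, not 5
C: A2 gives 3 transactions, not 5
D: A1 gives 9 transactions, not 5
B: all counts match (5,5,3)

Answer: B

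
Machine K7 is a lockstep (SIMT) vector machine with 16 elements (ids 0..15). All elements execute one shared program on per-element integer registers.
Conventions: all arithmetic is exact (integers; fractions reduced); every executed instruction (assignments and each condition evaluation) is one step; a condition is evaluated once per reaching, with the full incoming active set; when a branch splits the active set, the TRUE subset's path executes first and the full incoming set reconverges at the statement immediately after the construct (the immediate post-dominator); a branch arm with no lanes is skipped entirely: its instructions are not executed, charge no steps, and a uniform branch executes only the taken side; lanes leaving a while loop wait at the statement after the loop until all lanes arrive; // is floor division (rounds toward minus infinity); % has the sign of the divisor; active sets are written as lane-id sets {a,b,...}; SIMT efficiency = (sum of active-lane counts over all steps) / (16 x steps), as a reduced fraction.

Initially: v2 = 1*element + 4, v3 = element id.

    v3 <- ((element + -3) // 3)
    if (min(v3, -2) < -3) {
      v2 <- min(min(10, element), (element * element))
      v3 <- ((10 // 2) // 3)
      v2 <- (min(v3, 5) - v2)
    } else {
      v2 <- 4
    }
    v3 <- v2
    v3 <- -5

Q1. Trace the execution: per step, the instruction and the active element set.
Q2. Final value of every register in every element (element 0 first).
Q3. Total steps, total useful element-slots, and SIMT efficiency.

step 0: v3 <- ((element + -3) // 3)  {0,1,2,3,4,5,6,7,8,9,10,11,12,13,14,15}
step 1: eval (min(v3, -2) < -3)      {0,1,2,3,4,5,6,7,8,9,10,11,12,13,14,15}
step 2: v2 <- 4                      {0,1,2,3,4,5,6,7,8,9,10,11,12,13,14,15}
step 3: v3 <- v2                     {0,1,2,3,4,5,6,7,8,9,10,11,12,13,14,15}
step 4: v3 <- -5                     {0,1,2,3,4,5,6,7,8,9,10,11,12,13,14,15}

Answer: 5 steps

v2: 4,4,4,4,4,4,4,4,4,4,4,4,4,4,4,4
v3: -5,-5,-5,-5,-5,-5,-5,-5,-5,-5,-5,-5,-5,-5,-5,-5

steps = 5; useful = 80; efficiency = 80/80 = 1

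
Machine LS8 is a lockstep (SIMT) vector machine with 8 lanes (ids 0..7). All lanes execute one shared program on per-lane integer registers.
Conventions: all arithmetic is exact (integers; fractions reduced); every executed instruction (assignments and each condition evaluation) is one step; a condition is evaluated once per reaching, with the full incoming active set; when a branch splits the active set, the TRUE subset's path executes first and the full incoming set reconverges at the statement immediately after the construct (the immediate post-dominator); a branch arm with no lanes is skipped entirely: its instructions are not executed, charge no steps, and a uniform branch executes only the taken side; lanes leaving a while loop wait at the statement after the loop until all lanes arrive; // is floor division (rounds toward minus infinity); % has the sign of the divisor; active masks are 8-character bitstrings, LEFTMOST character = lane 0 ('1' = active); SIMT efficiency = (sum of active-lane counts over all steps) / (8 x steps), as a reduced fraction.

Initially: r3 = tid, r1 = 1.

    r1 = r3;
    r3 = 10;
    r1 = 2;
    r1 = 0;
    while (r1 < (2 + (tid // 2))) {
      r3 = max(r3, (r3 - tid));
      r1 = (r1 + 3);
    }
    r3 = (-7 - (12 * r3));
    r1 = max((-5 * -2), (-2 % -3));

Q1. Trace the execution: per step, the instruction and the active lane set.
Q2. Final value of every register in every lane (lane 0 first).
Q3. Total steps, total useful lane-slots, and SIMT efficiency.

step 0: r1 <- r3                     11111111
step 1: r3 <- 10                     11111111
step 2: r1 <- 2                      11111111
step 3: r1 <- 0                      11111111
step 4: eval (r1 < (2 + (tid // 2))) 11111111
step 5: r3 <- max(r3, (r3 - tid))    11111111
step 6: r1 <- (r1 + 3)               11111111
step 7: eval (r1 < (2 + (tid // 2))) 11111111
step 8: r3 <- max(r3, (r3 - tid))    00001111
step 9: r1 <- (r1 + 3)               00001111
step 10: eval (r1 < (2 + (tid // 2))) 00001111
step 11: r3 <- (-7 - (12 * r3))       11111111
step 12: r1 <- max((-5 * -2), (-2 % -3)) 11111111

Answer: 13 steps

r3: -127,-127,-127,-127,-127,-127,-127,-127
r1: 10,10,10,10,10,10,10,10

steps = 13; useful = 92; efficiency = 92/104 = 23/26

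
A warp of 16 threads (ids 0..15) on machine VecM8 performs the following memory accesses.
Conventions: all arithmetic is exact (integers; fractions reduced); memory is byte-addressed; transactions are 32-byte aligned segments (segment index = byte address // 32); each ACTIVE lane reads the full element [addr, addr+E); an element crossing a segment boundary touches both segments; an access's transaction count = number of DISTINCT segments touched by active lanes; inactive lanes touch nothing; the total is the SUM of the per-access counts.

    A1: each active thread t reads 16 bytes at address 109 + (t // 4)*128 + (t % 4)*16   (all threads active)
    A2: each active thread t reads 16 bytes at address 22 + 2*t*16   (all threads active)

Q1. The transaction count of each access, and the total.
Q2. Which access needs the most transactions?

A1: 12 transactions
A2: 17 transactions

Answer: 12,17; total 29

Answer: A2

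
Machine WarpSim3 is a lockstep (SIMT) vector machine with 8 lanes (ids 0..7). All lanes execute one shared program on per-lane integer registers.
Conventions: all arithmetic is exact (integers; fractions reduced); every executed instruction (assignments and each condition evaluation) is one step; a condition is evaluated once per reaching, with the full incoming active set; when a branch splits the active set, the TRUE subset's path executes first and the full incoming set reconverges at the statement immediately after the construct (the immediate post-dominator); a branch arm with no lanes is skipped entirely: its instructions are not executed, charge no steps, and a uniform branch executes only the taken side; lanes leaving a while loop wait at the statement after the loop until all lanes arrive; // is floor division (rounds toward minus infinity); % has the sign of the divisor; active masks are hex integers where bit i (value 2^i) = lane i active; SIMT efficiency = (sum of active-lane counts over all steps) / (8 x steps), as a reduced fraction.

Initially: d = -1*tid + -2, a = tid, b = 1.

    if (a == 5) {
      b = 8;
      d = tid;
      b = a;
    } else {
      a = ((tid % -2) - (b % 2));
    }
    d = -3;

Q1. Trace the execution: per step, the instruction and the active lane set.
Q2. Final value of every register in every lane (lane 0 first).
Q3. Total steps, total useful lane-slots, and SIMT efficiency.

step 0: eval (a == 5)                0xff
step 1: b <- 8                       0x20
step 2: d <- tid                     0x20
step 3: b <- a                       0x20
step 4: a <- ((tid % -2) - (b % 2))  0xdf
step 5: d <- -3                      0xff

Answer: 6 steps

d: -3,-3,-3,-3,-3,-3,-3,-3
a: -1,-2,-1,-2,-1,5,-1,-2
b: 1,1,1,1,1,5,1,1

steps = 6; useful = 26; efficiency = 26/48 = 13/24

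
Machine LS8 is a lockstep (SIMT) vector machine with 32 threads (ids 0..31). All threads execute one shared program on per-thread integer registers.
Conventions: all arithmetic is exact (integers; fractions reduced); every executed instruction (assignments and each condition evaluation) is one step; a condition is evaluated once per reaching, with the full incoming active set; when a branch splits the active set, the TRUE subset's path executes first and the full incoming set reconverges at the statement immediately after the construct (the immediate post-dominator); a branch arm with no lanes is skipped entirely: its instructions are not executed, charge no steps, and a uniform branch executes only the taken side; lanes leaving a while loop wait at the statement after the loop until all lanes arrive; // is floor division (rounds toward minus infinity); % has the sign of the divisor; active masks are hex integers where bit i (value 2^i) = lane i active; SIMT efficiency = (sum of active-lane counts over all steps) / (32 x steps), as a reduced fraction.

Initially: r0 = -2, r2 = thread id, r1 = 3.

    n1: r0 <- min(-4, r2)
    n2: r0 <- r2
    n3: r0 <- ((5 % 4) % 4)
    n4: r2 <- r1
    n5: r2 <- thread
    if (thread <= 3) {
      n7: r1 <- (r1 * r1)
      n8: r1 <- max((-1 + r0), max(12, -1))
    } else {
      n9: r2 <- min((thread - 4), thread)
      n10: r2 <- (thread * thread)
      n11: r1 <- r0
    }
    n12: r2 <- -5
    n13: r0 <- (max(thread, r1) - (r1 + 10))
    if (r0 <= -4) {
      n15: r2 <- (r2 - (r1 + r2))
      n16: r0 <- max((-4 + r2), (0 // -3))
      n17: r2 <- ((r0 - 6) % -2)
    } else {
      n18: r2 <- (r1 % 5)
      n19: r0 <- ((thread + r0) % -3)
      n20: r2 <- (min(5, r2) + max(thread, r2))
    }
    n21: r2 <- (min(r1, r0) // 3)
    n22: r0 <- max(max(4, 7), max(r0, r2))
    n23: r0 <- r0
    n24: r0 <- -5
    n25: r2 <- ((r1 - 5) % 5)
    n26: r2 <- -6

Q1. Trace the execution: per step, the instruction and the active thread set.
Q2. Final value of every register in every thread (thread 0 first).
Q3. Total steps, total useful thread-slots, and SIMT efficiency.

step 0: r0 <- min(-4, r2)            0xffffffff
step 1: r0 <- r2                     0xffffffff
step 2: r0 <- ((5 % 4) % 4)          0xffffffff
step 3: r2 <- r1                     0xffffffff
step 4: r2 <- thread                 0xffffffff
step 5: eval (thread <= 3)           0xffffffff
step 6: r1 <- (r1 * r1)              0x0000000f
step 7: r1 <- max((-1 + r0), max(12, -1)) 0x0000000f
step 8: r2 <- min((thread - 4), thread) 0xfffffff0
step 9: r2 <- (thread * thread)      0xfffffff0
step 10: r1 <- r0                     0xfffffff0
step 11: r2 <- -5                     0xffffffff
step 12: r0 <- (max(thread, r1) - (r1 + 10)) 0xffffffff
step 13: eval (r0 <= -4)              0xffffffff
step 14: r2 <- (r2 - (r1 + r2))       0x000000ff
step 15: r0 <- max((-4 + r2), (0 // -3)) 0x000000ff
step 16: r2 <- ((r0 - 6) % -2)        0x000000ff
step 17: r2 <- (r1 % 5)               0xffffff00
step 18: r0 <- ((thread + r0) % -3)   0xffffff00
step 19: r2 <- (min(5, r2) + max(thread, r2)) 0xffffff00
step 20: r2 <- (min(r1, r0) // 3)     0xffffffff
step 21: r0 <- max(max(4, 7), max(r0, r2)) 0xffffffff
step 22: r0 <- r0                     0xffffffff
step 23: r0 <- -5                     0xffffffff
step 24: r2 <- ((r1 - 5) % 5)         0xffffffff
step 25: r2 <- -6                     0xffffffff

Answer: 26 steps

r0: -5,-5,-5,-5,-5,-5,-5,-5,-5,-5,-5,-5,-5,-5,-5,-5,-5,-5,-5,-5,-5,-5,-5,-5,-5,-5,-5,-5,-5,-5,-5,-5
r2: -6,-6,-6,-6,-6,-6,-6,-6,-6,-6,-6,-6,-6,-6,-6,-6,-6,-6,-6,-6,-6,-6,-6,-6,-6,-6,-6,-6,-6,-6,-6,-6
r1: 12,12,12,12,1,1,1,1,1,1,1,1,1,1,1,1,1,1,1,1,1,1,1,1,1,1,1,1,1,1,1,1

steps = 26; useful = 668; efficiency = 668/832 = 167/208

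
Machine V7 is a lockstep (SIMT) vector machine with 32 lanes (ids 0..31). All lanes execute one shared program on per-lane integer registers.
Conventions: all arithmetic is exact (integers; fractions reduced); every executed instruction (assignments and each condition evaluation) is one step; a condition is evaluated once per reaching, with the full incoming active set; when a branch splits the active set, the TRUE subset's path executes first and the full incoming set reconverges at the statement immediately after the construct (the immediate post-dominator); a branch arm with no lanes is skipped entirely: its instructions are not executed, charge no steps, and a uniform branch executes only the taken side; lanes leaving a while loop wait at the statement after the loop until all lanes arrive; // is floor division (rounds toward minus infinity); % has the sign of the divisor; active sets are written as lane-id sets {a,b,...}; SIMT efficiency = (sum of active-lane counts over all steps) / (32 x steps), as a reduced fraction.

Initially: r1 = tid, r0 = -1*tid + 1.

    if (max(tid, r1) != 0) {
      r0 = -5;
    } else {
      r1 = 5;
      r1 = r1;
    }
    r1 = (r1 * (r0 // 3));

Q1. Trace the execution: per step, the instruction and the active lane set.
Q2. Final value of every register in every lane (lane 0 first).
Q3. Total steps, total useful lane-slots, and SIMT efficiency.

step 0: eval (max(tid, r1) != 0)     {0,1,2,3,4,5,6,7,8,9,10,11,12,13,14,15,16,17,18,19,20,21,22,23,24,25,26,27,28,29,30,31}
step 1: r0 <- -5                     {1,2,3,4,5,6,7,8,9,10,11,12,13,14,15,16,17,18,19,20,21,22,23,24,25,26,27,28,29,30,31}
step 2: r1 <- 5                      {0}
step 3: r1 <- r1                     {0}
step 4: r1 <- (r1 * (r0 // 3))       {0,1,2,3,4,5,6,7,8,9,10,11,12,13,14,15,16,17,18,19,20,21,22,23,24,25,26,27,28,29,30,31}

Answer: 5 steps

r1: 0,-2,-4,-6,-8,-10,-12,-14,-16,-18,-20,-22,-24,-26,-28,-30,-32,-34,-36,-38,-40,-42,-44,-46,-48,-50,-52,-54,-56,-58,-60,-62
r0: 1,-5,-5,-5,-5,-5,-5,-5,-5,-5,-5,-5,-5,-5,-5,-5,-5,-5,-5,-5,-5,-5,-5,-5,-5,-5,-5,-5,-5,-5,-5,-5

steps = 5; useful = 97; efficiency = 97/160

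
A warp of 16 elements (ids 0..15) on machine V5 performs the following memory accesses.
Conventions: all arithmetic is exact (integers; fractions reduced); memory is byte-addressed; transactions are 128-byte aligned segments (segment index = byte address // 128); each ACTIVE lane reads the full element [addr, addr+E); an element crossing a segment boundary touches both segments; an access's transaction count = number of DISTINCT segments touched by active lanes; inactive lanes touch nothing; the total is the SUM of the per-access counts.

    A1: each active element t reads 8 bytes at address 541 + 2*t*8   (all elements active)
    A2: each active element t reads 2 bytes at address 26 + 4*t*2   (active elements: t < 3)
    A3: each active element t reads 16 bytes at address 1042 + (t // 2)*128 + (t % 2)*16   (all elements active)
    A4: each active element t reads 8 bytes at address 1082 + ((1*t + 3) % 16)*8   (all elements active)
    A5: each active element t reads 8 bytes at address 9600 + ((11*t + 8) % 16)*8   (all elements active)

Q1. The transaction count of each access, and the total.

A1: 3 transactions
A2: 1 transaction
A3: 8 transactions
A4: 2 transactions
A5: 1 transaction

Answer: 3,1,8,2,1; total 15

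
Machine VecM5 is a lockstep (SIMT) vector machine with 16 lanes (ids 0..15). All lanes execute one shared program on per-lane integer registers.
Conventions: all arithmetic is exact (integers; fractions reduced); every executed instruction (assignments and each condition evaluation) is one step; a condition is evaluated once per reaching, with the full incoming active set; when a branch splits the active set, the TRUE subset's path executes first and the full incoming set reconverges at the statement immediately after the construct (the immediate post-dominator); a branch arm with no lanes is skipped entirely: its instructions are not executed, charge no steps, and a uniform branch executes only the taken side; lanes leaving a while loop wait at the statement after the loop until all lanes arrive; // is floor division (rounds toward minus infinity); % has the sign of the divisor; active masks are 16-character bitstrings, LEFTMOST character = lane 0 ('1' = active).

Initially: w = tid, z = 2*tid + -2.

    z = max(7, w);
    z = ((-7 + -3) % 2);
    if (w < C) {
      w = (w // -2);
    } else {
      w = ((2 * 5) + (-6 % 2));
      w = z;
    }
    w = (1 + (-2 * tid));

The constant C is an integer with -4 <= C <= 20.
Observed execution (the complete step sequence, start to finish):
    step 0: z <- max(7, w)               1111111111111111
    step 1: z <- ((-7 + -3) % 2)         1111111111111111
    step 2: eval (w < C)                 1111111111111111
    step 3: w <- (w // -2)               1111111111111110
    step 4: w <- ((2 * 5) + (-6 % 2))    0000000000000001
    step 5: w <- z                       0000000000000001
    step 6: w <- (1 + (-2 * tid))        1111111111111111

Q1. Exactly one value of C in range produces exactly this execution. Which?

Answer: C = 15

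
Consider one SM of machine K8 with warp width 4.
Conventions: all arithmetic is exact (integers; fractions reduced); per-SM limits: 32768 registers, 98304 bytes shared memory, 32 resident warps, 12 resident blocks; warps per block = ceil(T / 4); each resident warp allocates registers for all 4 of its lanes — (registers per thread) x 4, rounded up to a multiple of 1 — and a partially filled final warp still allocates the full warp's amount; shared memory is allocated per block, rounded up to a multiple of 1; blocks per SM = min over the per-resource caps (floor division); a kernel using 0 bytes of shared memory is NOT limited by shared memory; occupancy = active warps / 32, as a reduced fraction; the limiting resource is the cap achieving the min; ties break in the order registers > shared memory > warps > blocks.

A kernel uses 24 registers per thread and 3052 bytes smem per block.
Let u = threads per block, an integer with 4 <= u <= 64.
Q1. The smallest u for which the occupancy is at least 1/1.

Answer: u = 13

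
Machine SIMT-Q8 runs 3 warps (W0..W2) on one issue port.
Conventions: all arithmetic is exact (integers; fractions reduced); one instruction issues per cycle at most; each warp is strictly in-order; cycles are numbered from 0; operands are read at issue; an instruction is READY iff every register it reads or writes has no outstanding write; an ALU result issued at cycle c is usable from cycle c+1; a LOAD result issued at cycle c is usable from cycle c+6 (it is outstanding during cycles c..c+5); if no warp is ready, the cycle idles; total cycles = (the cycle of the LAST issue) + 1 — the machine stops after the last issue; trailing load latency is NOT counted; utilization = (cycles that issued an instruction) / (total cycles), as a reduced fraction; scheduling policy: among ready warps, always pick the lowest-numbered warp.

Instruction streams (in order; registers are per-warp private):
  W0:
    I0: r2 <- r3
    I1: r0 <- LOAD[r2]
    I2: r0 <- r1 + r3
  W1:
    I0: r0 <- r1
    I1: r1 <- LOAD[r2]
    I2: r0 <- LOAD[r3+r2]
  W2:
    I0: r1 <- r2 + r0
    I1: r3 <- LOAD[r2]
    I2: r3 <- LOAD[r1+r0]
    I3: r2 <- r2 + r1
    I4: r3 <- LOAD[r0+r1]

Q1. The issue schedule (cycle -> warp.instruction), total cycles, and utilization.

cycle 0: W0.I0
cycle 1: W0.I1
cycle 2: W1.I0
cycle 3: W1.I1
cycle 4: W1.I2
cycle 5: W2.I0
cycle 6: W2.I1
cycle 7: W0.I2
cycle 8: idle
cycle 9: idle
cycle 10: idle
cycle 11: idle
cycle 12: W2.I2
cycle 13: W2.I3
cycle 14: idle
cycle 15: idle
cycle 16: idle
cycle 17: idle
cycle 18: W2.I4

Answer: 19 cycles, utilization 11/19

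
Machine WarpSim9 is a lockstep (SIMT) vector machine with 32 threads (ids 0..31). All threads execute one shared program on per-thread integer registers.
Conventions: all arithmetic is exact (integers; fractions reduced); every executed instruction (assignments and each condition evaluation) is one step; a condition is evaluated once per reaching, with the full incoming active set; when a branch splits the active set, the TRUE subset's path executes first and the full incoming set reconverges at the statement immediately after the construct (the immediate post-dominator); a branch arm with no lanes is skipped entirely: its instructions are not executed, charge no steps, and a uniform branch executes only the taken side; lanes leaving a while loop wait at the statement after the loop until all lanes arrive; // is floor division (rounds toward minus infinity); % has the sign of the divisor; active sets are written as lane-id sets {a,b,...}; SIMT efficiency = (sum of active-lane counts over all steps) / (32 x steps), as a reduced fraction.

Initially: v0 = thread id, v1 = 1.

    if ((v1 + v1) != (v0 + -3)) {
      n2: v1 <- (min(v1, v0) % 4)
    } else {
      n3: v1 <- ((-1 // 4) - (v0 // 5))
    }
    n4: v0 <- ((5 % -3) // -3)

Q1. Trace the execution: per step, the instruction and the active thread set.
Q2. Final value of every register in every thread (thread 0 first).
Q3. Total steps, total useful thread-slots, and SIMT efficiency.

step 0: eval ((v1 + v1) != (v0 + -3)) {0,1,2,3,4,5,6,7,8,9,10,11,12,13,14,15,16,17,18,19,20,21,22,23,24,25,26,27,28,29,30,31}
step 1: v1 <- (min(v1, v0) % 4)      {0,1,2,3,4,6,7,8,9,10,11,12,13,14,15,16,17,18,19,20,21,22,23,24,25,26,27,28,29,30,31}
step 2: v1 <- ((-1 // 4) - (v0 // 5)) {5}
step 3: v0 <- ((5 % -3) // -3)       {0,1,2,3,4,5,6,7,8,9,10,11,12,13,14,15,16,17,18,19,20,21,22,23,24,25,26,27,28,29,30,31}

Answer: 4 steps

v0: 0,0,0,0,0,0,0,0,0,0,0,0,0,0,0,0,0,0,0,0,0,0,0,0,0,0,0,0,0,0,0,0
v1: 0,1,1,1,1,-2,1,1,1,1,1,1,1,1,1,1,1,1,1,1,1,1,1,1,1,1,1,1,1,1,1,1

steps = 4; useful = 96; efficiency = 96/128 = 3/4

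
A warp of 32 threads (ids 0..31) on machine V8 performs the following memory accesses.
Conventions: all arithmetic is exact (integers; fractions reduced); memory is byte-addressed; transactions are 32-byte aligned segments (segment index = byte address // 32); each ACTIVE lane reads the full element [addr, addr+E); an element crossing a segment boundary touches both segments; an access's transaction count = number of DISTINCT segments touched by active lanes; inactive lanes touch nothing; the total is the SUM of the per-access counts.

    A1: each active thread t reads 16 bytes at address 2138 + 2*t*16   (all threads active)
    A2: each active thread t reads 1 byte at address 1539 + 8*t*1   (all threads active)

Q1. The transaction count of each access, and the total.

A1: 33 transactions
A2: 8 transactions

Answer: 33,8; total 41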